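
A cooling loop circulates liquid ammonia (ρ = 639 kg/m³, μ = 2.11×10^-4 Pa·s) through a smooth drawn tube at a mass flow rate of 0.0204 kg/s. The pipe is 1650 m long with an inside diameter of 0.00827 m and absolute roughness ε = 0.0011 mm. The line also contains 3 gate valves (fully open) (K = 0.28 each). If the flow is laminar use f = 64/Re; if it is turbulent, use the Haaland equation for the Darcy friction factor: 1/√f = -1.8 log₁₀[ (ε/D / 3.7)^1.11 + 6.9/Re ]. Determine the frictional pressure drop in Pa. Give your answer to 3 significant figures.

A = πD²/4 = π(0.00827)²/4 = 5.372e-05 m²; mean velocity V = ṁ/(ρA) = 0.0204/(639 · 5.372e-05) = 0.5943 m/s.
Reynolds number Re = ρVD/μ = 639 · 0.5943 · 0.00827 / 0.000211 = 1.489e+04.
Re > 4000 → turbulent. Relative roughness ε/D = 1.1e-06/0.00827 = 0.000133. Haaland: 1/√f = -1.8 log₁₀[(0.000133/3.7)^1.11 + 6.9/1.489e+04] = -1.8 log₁₀[1.17e-05 + 0.000464] = 5.982, so f = 0.02795.
Total minor-loss coefficient ΣK = 3·0.28 = 0.84.
ΔP = [f·L/D + ΣK]·(ρV²/2) = [0.02795·1650/0.00827 + 0.84]·(639·0.5943²/2) = [5576 + 0.84]·112.9 = 6.294e+05 Pa.

ΔP ≈ 629000 Pa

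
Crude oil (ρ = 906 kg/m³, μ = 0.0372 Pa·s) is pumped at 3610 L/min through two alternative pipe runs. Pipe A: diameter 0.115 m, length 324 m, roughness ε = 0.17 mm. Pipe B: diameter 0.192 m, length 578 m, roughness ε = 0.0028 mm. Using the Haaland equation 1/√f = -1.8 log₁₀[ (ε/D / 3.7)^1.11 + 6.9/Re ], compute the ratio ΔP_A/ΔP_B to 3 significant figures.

ΔP_A/ΔP_B ≈ 6.92

Pipe A: V = Q/A = 0.06017/0.01039 = 5.793 m/s; Re = 1.622e+04; ε/D = 0.00148; Haaland → f = 0.02966; ΔP_A = f(L/D)(ρV²/2) = 1.27e+06 Pa.
Pipe B: V = Q/A = 0.06017/0.02895 = 2.078 m/s; Re = 9717; ε/D = 1.46e-05; Haaland → f = 0.03114; ΔP_B = f(L/D)(ρV²/2) = 1.834e+05 Pa.
ΔP_A/ΔP_B = 1.27e+06/1.834e+05 = 6.92.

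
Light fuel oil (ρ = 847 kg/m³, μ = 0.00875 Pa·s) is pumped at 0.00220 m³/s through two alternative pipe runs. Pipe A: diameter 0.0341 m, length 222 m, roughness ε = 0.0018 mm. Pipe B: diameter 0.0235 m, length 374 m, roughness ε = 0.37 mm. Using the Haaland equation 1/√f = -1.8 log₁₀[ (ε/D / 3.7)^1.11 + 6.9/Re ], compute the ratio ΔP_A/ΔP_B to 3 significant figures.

ΔP_A/ΔP_B ≈ 0.0632

Pipe A: V = Q/A = 0.0022/0.0009133 = 2.409 m/s; Re = 7952; ε/D = 5.28e-05; Haaland → f = 0.03297; ΔP_A = f(L/D)(ρV²/2) = 5.275e+05 Pa.
Pipe B: V = Q/A = 0.0022/0.0004337 = 5.072 m/s; Re = 1.154e+04; ε/D = 0.0157; Haaland → f = 0.04811; ΔP_B = f(L/D)(ρV²/2) = 8.343e+06 Pa.
ΔP_A/ΔP_B = 5.275e+05/8.343e+06 = 0.0632.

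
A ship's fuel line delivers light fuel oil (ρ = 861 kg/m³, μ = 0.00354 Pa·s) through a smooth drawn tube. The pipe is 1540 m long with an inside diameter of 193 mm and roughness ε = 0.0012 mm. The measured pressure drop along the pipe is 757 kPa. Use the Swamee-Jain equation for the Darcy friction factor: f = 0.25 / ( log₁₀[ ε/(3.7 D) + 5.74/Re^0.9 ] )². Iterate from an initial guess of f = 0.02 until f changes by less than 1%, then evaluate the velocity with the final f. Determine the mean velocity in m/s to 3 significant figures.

V ≈ 3.71 m/s

Rearranging Darcy-Weisbach: V = √(2·ΔP·D/(f·L·ρ)). With ε/D = 1.2e-06/0.193 = 6.22e-06, iterate starting from f = 0.02:
  f = 0.02 → V = √(2·7.57e+05·0.193/(0.02·1540·861)) = 3.319 m/s; Re = ρVD/μ = 1.558e+05; f → 0.01637
  f = 0.01637 → V = 3.67 m/s; Re = 1.723e+05; f → 0.01605
  f = 0.01605 → V = 3.706 m/s; Re = 1.74e+05; f → 0.01602
Converged (Δf/f < 1%). With the final f = 0.01602: V = √(2·7.57e+05·0.193/(0.01602·1540·861)) = 3.709 m/s.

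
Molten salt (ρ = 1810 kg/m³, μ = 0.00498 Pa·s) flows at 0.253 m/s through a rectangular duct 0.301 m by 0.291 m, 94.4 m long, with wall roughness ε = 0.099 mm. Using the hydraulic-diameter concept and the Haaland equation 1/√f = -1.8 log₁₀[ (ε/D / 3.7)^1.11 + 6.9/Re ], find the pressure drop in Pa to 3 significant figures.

Hydraulic diameter D_h = 4A/P = 4·(0.301·0.291)/(2·(0.301+0.291)) = 0.3504/1.184 = 0.2959 m.
Re = ρVD_h/μ = 1810·0.253·0.2959/0.00498 = 2.721e+04.
ε/D_h = 9.9e-05/0.2959 = 0.000335; Haaland gives 1/√f = -1.8 log₁₀[3.25e-05+0.000254] = 6.378, so f = 0.02458.
ΔP = f(L/D_h)(ρV²/2) = 0.02458·94.4/0.2959·57.93 = 454.2 Pa.

ΔP ≈ 454 Pa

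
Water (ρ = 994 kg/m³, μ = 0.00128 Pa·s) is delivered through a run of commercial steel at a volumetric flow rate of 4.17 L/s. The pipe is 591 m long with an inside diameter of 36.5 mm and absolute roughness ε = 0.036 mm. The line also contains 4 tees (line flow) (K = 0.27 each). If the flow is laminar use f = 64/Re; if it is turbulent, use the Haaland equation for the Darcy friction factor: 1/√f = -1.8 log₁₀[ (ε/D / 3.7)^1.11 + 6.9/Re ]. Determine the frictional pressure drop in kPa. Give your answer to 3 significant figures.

Q = 4.17 L/s = 4.17/1000 = 0.00417 m³/s.
Cross-sectional area A = πD²/4 = π(0.0365)²/4 = 0.001046 m²; mean velocity V = Q/A = 0.00417/0.001046 = 3.985 m/s.
Reynolds number Re = ρVD/μ = 994 · 3.985 · 0.0365 / 0.00128 = 1.13e+05.
Re > 4000 → turbulent. Relative roughness ε/D = 3.6e-05/0.0365 = 0.000986. Haaland: 1/√f = -1.8 log₁₀[(0.000986/3.7)^1.11 + 6.9/1.13e+05] = -1.8 log₁₀[0.000108 + 6.11e-05] = 6.79, so f = 0.02169.
Total minor-loss coefficient ΣK = 4·0.27 = 1.08.
ΔP = [f·L/D + ΣK]·(ρV²/2) = [0.02169·591/0.0365 + 1.08]·(994·3.985²/2) = [351.2 + 1.08]·7894 = 2.781e+06 Pa.
ΔP = 2.781e+06 Pa = 2780 kPa.

ΔP ≈ 2780 kPa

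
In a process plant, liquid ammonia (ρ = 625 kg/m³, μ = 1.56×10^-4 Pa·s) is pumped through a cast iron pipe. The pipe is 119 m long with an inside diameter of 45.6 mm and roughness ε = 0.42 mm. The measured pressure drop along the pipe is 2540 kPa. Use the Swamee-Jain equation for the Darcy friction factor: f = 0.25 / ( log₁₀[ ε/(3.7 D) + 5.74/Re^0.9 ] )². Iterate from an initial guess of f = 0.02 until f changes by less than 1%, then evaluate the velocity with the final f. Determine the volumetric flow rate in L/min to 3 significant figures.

Q ≈ 900 L/min

Rearranging Darcy-Weisbach: V = √(2·ΔP·D/(f·L·ρ)). With ε/D = 0.00042/0.0456 = 0.00921, iterate starting from f = 0.02:
  f = 0.02 → V = √(2·2.54e+06·0.0456/(0.02·119·625)) = 12.48 m/s; Re = ρVD/μ = 2.28e+06; f → 0.03692
  f = 0.03692 → V = 9.184 m/s; Re = 1.678e+06; f → 0.03694
Converged (Δf/f < 1%). With the final f = 0.03694: V = √(2·2.54e+06·0.0456/(0.03694·119·625)) = 9.182 m/s.
Q = V·A = 9.182·(π/4·0.0456²) = 0.015 m³/s = 900 L/min.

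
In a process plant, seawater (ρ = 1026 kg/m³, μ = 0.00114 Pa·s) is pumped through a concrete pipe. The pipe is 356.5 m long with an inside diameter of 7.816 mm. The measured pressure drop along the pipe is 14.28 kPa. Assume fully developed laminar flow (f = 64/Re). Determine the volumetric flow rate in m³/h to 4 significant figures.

Q ≈ 0.01159 m³/h

For laminar flow, f = 64/Re with Re = ρVD/μ, so Darcy-Weisbach reduces to ΔP = 32μLV/D². Solving for V: V = ΔP·D²/(32μL) = 1.428e+04·(0.007816)²/(32·0.00114·356.5) = 0.06708 m/s.
Check: Re = ρVD/μ = 1026·0.06708·0.007816/0.00114 = 471.9 < 2300, so the laminar assumption holds.
Q = V·A = 0.06708·(π/4·0.007816²) = 3.218e-06 m³/s = 0.01159 m³/h.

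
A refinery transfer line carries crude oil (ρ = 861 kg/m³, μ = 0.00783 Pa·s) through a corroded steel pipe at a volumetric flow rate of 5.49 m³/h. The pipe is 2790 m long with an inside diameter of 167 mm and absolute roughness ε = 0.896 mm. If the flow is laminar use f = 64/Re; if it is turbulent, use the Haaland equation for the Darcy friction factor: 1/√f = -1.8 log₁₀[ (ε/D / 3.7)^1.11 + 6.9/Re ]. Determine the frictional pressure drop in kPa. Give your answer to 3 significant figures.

ΔP ≈ 1.75 kPa

Q = 5.49 m³/h = 5.49/3600 = 0.001525 m³/s.
Cross-sectional area A = πD²/4 = π(0.167)²/4 = 0.0219 m²; mean velocity V = Q/A = 0.001525/0.0219 = 0.06962 m/s.
Reynolds number Re = ρVD/μ = 861 · 0.06962 · 0.167 / 0.00783 = 1279.
Re < 2300 → laminar flow, so f = 64/Re = 64/1279 = 0.05006 (the turbulent correlation is not needed).
Darcy-Weisbach: ΔP = f(L/D)(ρV²/2) = 0.05006·(2790/0.167)·(861·0.06962²/2) = 0.05006·1.671e+04·2.087 = 1745 Pa.
ΔP = 1745 Pa = 1.75 kPa.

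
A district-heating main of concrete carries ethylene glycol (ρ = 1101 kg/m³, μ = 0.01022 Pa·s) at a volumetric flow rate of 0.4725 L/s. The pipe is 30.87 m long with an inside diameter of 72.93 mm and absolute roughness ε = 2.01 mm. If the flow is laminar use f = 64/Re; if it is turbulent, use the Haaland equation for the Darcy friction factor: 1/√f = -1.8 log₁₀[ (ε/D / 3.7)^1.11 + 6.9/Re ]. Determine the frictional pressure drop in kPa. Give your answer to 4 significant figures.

ΔP ≈ 0.2147 kPa

Q = 0.4725 L/s = 0.4725/1000 = 0.0004725 m³/s.
Cross-sectional area A = πD²/4 = π(0.07293)²/4 = 0.004177 m²; mean velocity V = Q/A = 0.0004725/0.004177 = 0.1131 m/s.
Reynolds number Re = ρVD/μ = 1101 · 0.1131 · 0.07293 / 0.0102 = 888.7.
Re < 2300 → laminar flow, so f = 64/Re = 64/888.7 = 0.07202 (the turbulent correlation is not needed).
Darcy-Weisbach: ΔP = f(L/D)(ρV²/2) = 0.07202·(30.87/0.07293)·(1101·0.1131²/2) = 0.07202·423.3·7.043 = 214.7 Pa.
ΔP = 214.7 Pa = 0.2147 kPa.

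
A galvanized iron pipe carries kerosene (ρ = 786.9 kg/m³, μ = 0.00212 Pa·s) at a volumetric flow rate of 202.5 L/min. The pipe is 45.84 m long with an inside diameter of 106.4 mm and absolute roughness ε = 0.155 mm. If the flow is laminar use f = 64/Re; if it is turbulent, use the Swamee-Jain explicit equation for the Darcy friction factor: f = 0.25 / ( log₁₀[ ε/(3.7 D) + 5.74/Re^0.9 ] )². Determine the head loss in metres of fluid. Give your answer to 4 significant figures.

Q = 202.5 L/min = 202.5/60000 = 0.003375 m³/s.
Cross-sectional area A = πD²/4 = π(0.1064)²/4 = 0.008891 m²; mean velocity V = Q/A = 0.003375/0.008891 = 0.3796 m/s.
Reynolds number Re = ρVD/μ = 786.9 · 0.3796 · 0.1064 / 0.00212 = 1.499e+04.
Re > 4000 → turbulent. Relative roughness ε/D = 0.000155/0.1064 = 0.00146. Swamee-Jain: f = 0.25/(log₁₀[0.00146/3.7 + 5.74/1.499e+04^0.9])² = 0.25/(log₁₀[0.000394 + 0.001])² = 0.25/(-2.855)² = 0.03066.
Darcy-Weisbach: ΔP = f(L/D)(ρV²/2) = 0.03066·(45.84/0.1064)·(786.9·0.3796²/2) = 0.03066·430.8·56.69 = 748.9 Pa.
Head loss h_f = ΔP/(ρg) = 748.9/(786.9·9.81) = 0.09701 m.

h_f ≈ 0.09701 m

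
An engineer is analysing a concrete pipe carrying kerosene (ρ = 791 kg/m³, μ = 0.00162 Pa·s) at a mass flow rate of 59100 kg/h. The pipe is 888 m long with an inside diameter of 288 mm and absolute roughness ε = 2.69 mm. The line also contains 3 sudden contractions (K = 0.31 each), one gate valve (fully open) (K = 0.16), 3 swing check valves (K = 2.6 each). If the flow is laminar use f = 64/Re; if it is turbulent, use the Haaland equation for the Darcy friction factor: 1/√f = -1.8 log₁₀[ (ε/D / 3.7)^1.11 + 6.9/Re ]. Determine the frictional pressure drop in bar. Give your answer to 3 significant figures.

ΔP ≈ 0.0511 bar

ṁ = 59100 kg/h = 59100/3600 = 16.42 kg/s.
A = πD²/4 = π(0.288)²/4 = 0.06514 m²; mean velocity V = ṁ/(ρA) = 16.42/(791 · 0.06514) = 0.3186 m/s.
Reynolds number Re = ρVD/μ = 791 · 0.3186 · 0.288 / 0.00162 = 4.48e+04.
Re > 4000 → turbulent. Relative roughness ε/D = 0.00269/0.288 = 0.00934. Haaland: 1/√f = -1.8 log₁₀[(0.00934/3.7)^1.11 + 6.9/4.48e+04] = -1.8 log₁₀[0.00131 + 0.000154] = 5.103, so f = 0.0384.
Total minor-loss coefficient ΣK = 3·0.31 + 1·0.16 + 3·2.6 = 8.89.
ΔP = [f·L/D + ΣK]·(ρV²/2) = [0.0384·888/0.288 + 8.89]·(791·0.3186²/2) = [118.4 + 8.89]·40.14 = 5109 Pa.
ΔP = 5109 Pa = 0.0511 bar.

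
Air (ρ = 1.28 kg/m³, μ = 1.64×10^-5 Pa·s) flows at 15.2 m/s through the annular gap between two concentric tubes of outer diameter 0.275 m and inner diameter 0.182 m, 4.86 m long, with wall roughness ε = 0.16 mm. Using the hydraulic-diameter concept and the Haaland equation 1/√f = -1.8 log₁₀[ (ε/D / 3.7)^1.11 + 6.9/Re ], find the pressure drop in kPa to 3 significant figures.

ΔP ≈ 0.186 kPa

Hydraulic diameter D_h = 4A/P = D_o - D_i = 0.275 - 0.182 = 0.093 m.
Re = ρVD_h/μ = 1.28·15.2·0.093/1.64e-05 = 1.103e+05.
ε/D_h = 0.00016/0.093 = 0.00172; Haaland gives 1/√f = -1.8 log₁₀[0.0002+6.25e-05] = 6.446, so f = 0.02407.
ΔP = f(L/D_h)(ρV²/2) = 0.02407·4.86/0.093·147.9 = 186 Pa.
ΔP = 0.186 kPa.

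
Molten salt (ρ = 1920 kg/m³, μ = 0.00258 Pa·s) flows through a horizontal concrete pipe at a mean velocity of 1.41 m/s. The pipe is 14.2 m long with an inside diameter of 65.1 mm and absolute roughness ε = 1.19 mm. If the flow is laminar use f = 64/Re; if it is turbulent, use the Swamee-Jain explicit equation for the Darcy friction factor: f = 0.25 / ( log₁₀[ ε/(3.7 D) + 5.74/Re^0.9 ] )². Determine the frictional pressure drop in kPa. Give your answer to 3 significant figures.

ΔP ≈ 19.9 kPa

Reynolds number Re = ρVD/μ = 1920 · 1.41 · 0.0651 / 0.00258 = 6.831e+04.
Re > 4000 → turbulent. Relative roughness ε/D = 0.00119/0.0651 = 0.0183. Swamee-Jain: f = 0.25/(log₁₀[0.0183/3.7 + 5.74/6.831e+04^0.9])² = 0.25/(log₁₀[0.00494 + 0.000256])² = 0.25/(-2.284)² = 0.04791.
Darcy-Weisbach: ΔP = f(L/D)(ρV²/2) = 0.04791·(14.2/0.0651)·(1920·1.41²/2) = 0.04791·218.1·1909 = 1.995e+04 Pa.
ΔP = 1.995e+04 Pa = 19.9 kPa.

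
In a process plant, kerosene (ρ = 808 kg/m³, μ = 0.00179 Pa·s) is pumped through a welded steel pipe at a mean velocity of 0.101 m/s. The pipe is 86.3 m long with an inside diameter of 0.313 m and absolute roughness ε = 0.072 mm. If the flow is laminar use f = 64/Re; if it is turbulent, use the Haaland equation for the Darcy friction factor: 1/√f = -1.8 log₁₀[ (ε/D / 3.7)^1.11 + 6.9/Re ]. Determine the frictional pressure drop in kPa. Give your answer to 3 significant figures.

Reynolds number Re = ρVD/μ = 808 · 0.101 · 0.313 / 0.00179 = 1.427e+04.
Re > 4000 → turbulent. Relative roughness ε/D = 7.2e-05/0.313 = 0.00023. Haaland: 1/√f = -1.8 log₁₀[(0.00023/3.7)^1.11 + 6.9/1.427e+04] = -1.8 log₁₀[2.14e-05 + 0.000484] = 5.934, so f = 0.0284.
Darcy-Weisbach: ΔP = f(L/D)(ρV²/2) = 0.0284·(86.3/0.313)·(808·0.101²/2) = 0.0284·275.7·4.121 = 32.27 Pa.
ΔP = 32.27 Pa = 0.0323 kPa.

ΔP ≈ 0.0323 kPa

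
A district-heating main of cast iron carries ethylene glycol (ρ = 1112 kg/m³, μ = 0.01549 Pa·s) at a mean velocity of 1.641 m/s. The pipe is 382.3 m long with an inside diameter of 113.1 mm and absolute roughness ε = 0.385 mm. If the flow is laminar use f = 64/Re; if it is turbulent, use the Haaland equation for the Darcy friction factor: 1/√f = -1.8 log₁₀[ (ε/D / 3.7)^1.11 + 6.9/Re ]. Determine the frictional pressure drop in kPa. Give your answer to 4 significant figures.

ΔP ≈ 170.7 kPa

Reynolds number Re = ρVD/μ = 1112 · 1.641 · 0.1131 / 0.0155 = 1.332e+04.
Re > 4000 → turbulent. Relative roughness ε/D = 0.000385/0.1131 = 0.0034. Haaland: 1/√f = -1.8 log₁₀[(0.0034/3.7)^1.11 + 6.9/1.332e+04] = -1.8 log₁₀[0.000426 + 0.000518] = 5.445, so f = 0.03373.
Darcy-Weisbach: ΔP = f(L/D)(ρV²/2) = 0.03373·(382.3/0.1131)·(1112·1.641²/2) = 0.03373·3380·1497 = 1.707e+05 Pa.
ΔP = 1.707e+05 Pa = 170.7 kPa.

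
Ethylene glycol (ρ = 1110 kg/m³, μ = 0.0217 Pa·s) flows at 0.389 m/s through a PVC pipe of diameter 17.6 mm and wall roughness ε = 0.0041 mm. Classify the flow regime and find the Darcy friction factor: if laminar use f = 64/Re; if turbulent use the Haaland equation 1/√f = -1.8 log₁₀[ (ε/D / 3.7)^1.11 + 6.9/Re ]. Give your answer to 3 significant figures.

Re = ρVD/μ = 1110·0.389·0.0176/0.0217 = 350.2.
Re < 2300 → laminar, so f = 64/Re = 0.1827 (roughness is irrelevant in laminar flow).

f ≈ 0.183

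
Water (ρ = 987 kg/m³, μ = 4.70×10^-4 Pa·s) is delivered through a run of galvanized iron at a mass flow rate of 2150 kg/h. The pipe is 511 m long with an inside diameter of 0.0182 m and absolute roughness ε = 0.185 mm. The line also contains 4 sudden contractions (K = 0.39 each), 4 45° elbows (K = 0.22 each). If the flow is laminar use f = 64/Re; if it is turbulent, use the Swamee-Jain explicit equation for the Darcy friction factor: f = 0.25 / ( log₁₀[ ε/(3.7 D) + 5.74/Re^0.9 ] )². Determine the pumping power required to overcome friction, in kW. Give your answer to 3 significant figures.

P ≈ 1.77 kW

ṁ = 2150 kg/h = 2150/3600 = 0.5972 kg/s.
A = πD²/4 = π(0.0182)²/4 = 0.0002602 m²; mean velocity V = ṁ/(ρA) = 0.5972/(987 · 0.0002602) = 2.326 m/s.
Reynolds number Re = ρVD/μ = 987 · 2.326 · 0.0182 / 0.00047 = 8.889e+04.
Re > 4000 → turbulent. Relative roughness ε/D = 0.000185/0.0182 = 0.0102. Swamee-Jain: f = 0.25/(log₁₀[0.0102/3.7 + 5.74/8.889e+04^0.9])² = 0.25/(log₁₀[0.00275 + 0.000202])² = 0.25/(-2.53)² = 0.03905.
Total minor-loss coefficient ΣK = 4·0.39 + 4·0.22 = 2.44.
ΔP = [f·L/D + ΣK]·(ρV²/2) = [0.03905·511/0.0182 + 2.44]·(987·2.326²/2) = [1096 + 2.44]·2670 = 2.933e+06 Pa.
Q = ṁ/ρ = 0.5972/987 = 0.0006051 m³/s.
Pumping power P = QΔP = 0.0006051·2.933e+06 = 1775 W = 1.77 kW.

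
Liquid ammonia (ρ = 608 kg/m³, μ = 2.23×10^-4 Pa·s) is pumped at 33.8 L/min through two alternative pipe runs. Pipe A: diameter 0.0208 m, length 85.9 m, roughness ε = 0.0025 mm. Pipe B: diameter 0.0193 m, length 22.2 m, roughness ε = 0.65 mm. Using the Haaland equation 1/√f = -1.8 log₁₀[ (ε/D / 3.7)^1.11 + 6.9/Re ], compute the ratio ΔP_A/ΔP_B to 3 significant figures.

ΔP_A/ΔP_B ≈ 0.818

Pipe A: V = Q/A = 0.0005633/0.0003398 = 1.658 m/s; Re = 9.402e+04; ε/D = 0.00012; Haaland → f = 0.01857; ΔP_A = f(L/D)(ρV²/2) = 6.408e+04 Pa.
Pipe B: V = Q/A = 0.0005633/0.0002926 = 1.926 m/s; Re = 1.013e+05; ε/D = 0.0337; Haaland → f = 0.06043; ΔP_B = f(L/D)(ρV²/2) = 7.835e+04 Pa.
ΔP_A/ΔP_B = 6.408e+04/7.835e+04 = 0.818.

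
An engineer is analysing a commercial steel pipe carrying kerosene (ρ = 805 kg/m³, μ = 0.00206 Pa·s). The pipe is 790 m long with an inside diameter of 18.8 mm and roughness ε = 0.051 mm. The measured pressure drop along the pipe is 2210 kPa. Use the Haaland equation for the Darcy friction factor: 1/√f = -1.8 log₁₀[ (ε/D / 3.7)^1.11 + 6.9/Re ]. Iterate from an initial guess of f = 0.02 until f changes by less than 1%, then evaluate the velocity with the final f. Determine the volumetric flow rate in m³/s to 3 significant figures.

Q ≈ 5.60×10^-4 m³/s

Rearranging Darcy-Weisbach: V = √(2·ΔP·D/(f·L·ρ)). With ε/D = 5.1e-05/0.0188 = 0.00271, iterate starting from f = 0.02:
  f = 0.02 → V = √(2·2.21e+06·0.0188/(0.02·790·805)) = 2.556 m/s; Re = ρVD/μ = 1.878e+04; f → 0.03099
  f = 0.03099 → V = 2.053 m/s; Re = 1.508e+04; f → 0.03205
  f = 0.03205 → V = 2.019 m/s; Re = 1.483e+04; f → 0.03214
Converged (Δf/f < 1%). With the final f = 0.03214: V = √(2·2.21e+06·0.0188/(0.03214·790·805)) = 2.016 m/s.
Q = V·A = 2.016·(π/4·0.0188²) = 0.0005597 m³/s = 5.60×10^-4 m³/s.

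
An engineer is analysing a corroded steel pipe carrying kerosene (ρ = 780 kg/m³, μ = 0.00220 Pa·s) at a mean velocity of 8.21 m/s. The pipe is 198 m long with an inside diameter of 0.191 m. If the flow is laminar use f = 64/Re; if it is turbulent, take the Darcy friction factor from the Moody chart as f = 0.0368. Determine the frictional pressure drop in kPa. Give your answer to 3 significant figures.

Reynolds number Re = ρVD/μ = 780 · 8.21 · 0.191 / 0.0022 = 5.56e+05.
Re > 4000 → turbulent; use the Moody-chart value f = 0.0368.
Darcy-Weisbach: ΔP = f(L/D)(ρV²/2) = 0.0368·(198/0.191)·(780·8.21²/2) = 0.0368·1037·2.629e+04 = 1.003e+06 Pa.
ΔP = 1.003e+06 Pa = 1000 kPa.

ΔP ≈ 1000 kPa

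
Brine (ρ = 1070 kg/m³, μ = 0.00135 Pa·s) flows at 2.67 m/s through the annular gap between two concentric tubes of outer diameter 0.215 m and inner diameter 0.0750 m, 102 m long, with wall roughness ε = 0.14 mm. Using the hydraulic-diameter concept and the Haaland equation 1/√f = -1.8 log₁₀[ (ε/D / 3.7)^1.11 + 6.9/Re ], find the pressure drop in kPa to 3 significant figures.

Hydraulic diameter D_h = 4A/P = D_o - D_i = 0.215 - 0.075 = 0.14 m.
Re = ρVD_h/μ = 1070·2.67·0.14/0.00135 = 2.963e+05.
ε/D_h = 0.00014/0.14 = 0.001; Haaland gives 1/√f = -1.8 log₁₀[0.000109+2.33e-05] = 6.978, so f = 0.02053.
ΔP = f(L/D_h)(ρV²/2) = 0.02053·102/0.14·3814 = 5.706e+04 Pa.
ΔP = 57.1 kPa.

ΔP ≈ 57.1 kPa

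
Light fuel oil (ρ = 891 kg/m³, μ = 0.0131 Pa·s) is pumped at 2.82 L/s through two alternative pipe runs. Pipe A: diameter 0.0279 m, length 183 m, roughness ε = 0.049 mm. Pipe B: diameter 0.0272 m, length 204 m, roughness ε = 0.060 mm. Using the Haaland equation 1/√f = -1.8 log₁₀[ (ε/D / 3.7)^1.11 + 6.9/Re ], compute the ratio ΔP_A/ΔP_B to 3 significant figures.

ΔP_A/ΔP_B ≈ 0.781

Pipe A: V = Q/A = 0.00282/0.0006114 = 4.613 m/s; Re = 8753; ε/D = 0.00176; Haaland → f = 0.03422; ΔP_A = f(L/D)(ρV²/2) = 2.128e+06 Pa.
Pipe B: V = Q/A = 0.00282/0.0005811 = 4.853 m/s; Re = 8978; ε/D = 0.00221; Haaland → f = 0.03461; ΔP_B = f(L/D)(ρV²/2) = 2.724e+06 Pa.
ΔP_A/ΔP_B = 2.128e+06/2.724e+06 = 0.781.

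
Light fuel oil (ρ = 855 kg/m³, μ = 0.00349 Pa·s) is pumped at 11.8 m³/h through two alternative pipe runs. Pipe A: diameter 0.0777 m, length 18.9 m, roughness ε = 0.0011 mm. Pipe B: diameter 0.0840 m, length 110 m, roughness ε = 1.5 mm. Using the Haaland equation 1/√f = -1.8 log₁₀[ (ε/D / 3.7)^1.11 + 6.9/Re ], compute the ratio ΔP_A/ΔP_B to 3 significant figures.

ΔP_A/ΔP_B ≈ 0.146

Pipe A: V = Q/A = 0.003278/0.004742 = 0.6913 m/s; Re = 1.316e+04; ε/D = 1.42e-05; Haaland → f = 0.0287; ΔP_A = f(L/D)(ρV²/2) = 1426 Pa.
Pipe B: V = Q/A = 0.003278/0.005542 = 0.5915 m/s; Re = 1.217e+04; ε/D = 0.0179; Haaland → f = 0.04986; ΔP_B = f(L/D)(ρV²/2) = 9765 Pa.
ΔP_A/ΔP_B = 1426/9765 = 0.146.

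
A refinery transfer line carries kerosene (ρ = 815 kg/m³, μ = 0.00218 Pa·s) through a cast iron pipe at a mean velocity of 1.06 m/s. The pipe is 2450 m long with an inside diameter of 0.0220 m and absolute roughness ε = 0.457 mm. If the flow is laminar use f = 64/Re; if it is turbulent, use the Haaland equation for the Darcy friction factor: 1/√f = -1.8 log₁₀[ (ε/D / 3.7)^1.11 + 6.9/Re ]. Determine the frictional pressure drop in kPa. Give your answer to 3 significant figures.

Reynolds number Re = ρVD/μ = 815 · 1.06 · 0.022 / 0.00218 = 8718.
Re > 4000 → turbulent. Relative roughness ε/D = 0.000457/0.022 = 0.0208. Haaland: 1/√f = -1.8 log₁₀[(0.0208/3.7)^1.11 + 6.9/8718] = -1.8 log₁₀[0.00317 + 0.000791] = 4.323, so f = 0.05351.
Darcy-Weisbach: ΔP = f(L/D)(ρV²/2) = 0.05351·(2450/0.022)·(815·1.06²/2) = 0.05351·1.114e+05·457.9 = 2.729e+06 Pa.
ΔP = 2.729e+06 Pa = 2730 kPa.

ΔP ≈ 2730 kPa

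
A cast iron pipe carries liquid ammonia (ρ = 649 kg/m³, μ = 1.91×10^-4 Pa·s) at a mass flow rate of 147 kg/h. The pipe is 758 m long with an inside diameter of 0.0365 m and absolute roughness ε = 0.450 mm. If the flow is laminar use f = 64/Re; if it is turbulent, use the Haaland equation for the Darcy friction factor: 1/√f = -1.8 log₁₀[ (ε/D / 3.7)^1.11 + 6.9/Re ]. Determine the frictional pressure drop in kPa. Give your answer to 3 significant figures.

ΔP ≈ 1.14 kPa

ṁ = 147 kg/h = 147/3600 = 0.04083 kg/s.
A = πD²/4 = π(0.0365)²/4 = 0.001046 m²; mean velocity V = ṁ/(ρA) = 0.04083/(649 · 0.001046) = 0.06013 m/s.
Reynolds number Re = ρVD/μ = 649 · 0.06013 · 0.0365 / 0.000191 = 7458.
Re > 4000 → turbulent. Relative roughness ε/D = 0.00045/0.0365 = 0.0123. Haaland: 1/√f = -1.8 log₁₀[(0.0123/3.7)^1.11 + 6.9/7458] = -1.8 log₁₀[0.00178 + 0.000925] = 4.622, so f = 0.0468.
Darcy-Weisbach: ΔP = f(L/D)(ρV²/2) = 0.0468·(758/0.0365)·(649·0.06013²/2) = 0.0468·2.077e+04·1.173 = 1140 Pa.
ΔP = 1140 Pa = 1.14 kPa.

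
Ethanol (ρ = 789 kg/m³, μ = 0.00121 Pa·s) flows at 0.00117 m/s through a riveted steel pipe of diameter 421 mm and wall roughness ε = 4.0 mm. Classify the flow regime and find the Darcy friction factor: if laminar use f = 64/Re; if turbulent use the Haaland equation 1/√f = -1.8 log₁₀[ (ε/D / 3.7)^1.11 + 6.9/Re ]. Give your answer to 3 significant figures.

Re = ρVD/μ = 789·0.00117·0.421/0.00121 = 321.2.
Re < 2300 → laminar, so f = 64/Re = 0.1993 (roughness is irrelevant in laminar flow).

f ≈ 0.199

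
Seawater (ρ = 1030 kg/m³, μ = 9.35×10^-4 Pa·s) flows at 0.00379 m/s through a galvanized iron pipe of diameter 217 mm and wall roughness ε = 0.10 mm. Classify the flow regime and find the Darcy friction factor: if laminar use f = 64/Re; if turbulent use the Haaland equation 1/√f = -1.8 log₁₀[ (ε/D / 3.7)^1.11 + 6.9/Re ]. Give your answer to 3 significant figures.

f ≈ 0.0706

Re = ρVD/μ = 1030·0.00379·0.217/0.000935 = 906.
Re < 2300 → laminar, so f = 64/Re = 0.07064 (roughness is irrelevant in laminar flow).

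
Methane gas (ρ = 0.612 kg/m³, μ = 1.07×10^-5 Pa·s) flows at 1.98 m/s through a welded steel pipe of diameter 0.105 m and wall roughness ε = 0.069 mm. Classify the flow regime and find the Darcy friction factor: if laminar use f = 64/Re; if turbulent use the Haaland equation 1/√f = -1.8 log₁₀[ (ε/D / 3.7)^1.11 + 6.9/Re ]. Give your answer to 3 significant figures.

f ≈ 0.0304

Re = ρVD/μ = 0.612·1.98·0.105/1.07e-05 = 1.189e+04.
Re > 4000 → turbulent. ε/D = 6.9e-05/0.105 = 0.000657; Haaland: 1/√f = -1.8 log₁₀[6.87e-05 + 0.00058] = 5.738, so f = 0.03037.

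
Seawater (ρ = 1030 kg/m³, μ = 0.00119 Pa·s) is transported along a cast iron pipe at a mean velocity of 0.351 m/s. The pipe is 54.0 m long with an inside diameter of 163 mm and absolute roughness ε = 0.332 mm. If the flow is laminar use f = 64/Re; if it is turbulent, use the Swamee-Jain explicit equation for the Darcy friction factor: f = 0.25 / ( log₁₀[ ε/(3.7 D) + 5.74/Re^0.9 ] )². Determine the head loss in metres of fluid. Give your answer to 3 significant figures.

h_f ≈ 0.0559 m

Reynolds number Re = ρVD/μ = 1030 · 0.351 · 0.163 / 0.00119 = 4.952e+04.
Re > 4000 → turbulent. Relative roughness ε/D = 0.000332/0.163 = 0.00204. Swamee-Jain: f = 0.25/(log₁₀[0.00204/3.7 + 5.74/4.952e+04^0.9])² = 0.25/(log₁₀[0.00055 + 0.000342])² = 0.25/(-3.05)² = 0.02688.
Darcy-Weisbach: ΔP = f(L/D)(ρV²/2) = 0.02688·(54/0.163)·(1030·0.351²/2) = 0.02688·331.3·63.45 = 565.1 Pa.
Head loss h_f = ΔP/(ρg) = 565.1/(1030·9.81) = 0.0559 m.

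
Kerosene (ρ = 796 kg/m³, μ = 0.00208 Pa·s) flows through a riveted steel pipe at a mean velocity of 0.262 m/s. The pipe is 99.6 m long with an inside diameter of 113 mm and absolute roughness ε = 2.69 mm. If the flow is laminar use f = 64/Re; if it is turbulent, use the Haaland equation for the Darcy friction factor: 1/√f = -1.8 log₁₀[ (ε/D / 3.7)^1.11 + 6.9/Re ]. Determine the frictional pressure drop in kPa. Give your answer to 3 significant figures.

ΔP ≈ 1.33 kPa

Reynolds number Re = ρVD/μ = 796 · 0.262 · 0.113 / 0.00208 = 1.133e+04.
Re > 4000 → turbulent. Relative roughness ε/D = 0.00269/0.113 = 0.0238. Haaland: 1/√f = -1.8 log₁₀[(0.0238/3.7)^1.11 + 6.9/1.133e+04] = -1.8 log₁₀[0.00369 + 0.000609] = 4.259, so f = 0.05512.
Darcy-Weisbach: ΔP = f(L/D)(ρV²/2) = 0.05512·(99.6/0.113)·(796·0.262²/2) = 0.05512·881.4·27.32 = 1327 Pa.
ΔP = 1327 Pa = 1.33 kPa.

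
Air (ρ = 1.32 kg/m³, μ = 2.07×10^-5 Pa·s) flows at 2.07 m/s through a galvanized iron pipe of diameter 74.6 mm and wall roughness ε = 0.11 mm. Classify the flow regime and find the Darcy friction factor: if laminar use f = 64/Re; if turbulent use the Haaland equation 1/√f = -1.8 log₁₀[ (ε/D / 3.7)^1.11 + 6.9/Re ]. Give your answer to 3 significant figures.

f ≈ 0.0329

Re = ρVD/μ = 1.32·2.07·0.0746/2.07e-05 = 9847.
Re > 4000 → turbulent. ε/D = 0.00011/0.0746 = 0.00147; Haaland: 1/√f = -1.8 log₁₀[0.000168 + 0.000701] = 5.51, so f = 0.03294.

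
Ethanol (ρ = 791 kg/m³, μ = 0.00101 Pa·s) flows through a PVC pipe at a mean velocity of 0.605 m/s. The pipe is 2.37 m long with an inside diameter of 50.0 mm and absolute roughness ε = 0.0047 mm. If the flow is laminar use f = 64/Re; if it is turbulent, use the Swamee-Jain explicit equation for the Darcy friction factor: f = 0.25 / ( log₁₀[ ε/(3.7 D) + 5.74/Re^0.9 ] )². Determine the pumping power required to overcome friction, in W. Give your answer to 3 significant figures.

P ≈ 0.204 W

Reynolds number Re = ρVD/μ = 791 · 0.605 · 0.05 / 0.00101 = 2.369e+04.
Re > 4000 → turbulent. Relative roughness ε/D = 4.7e-06/0.05 = 9.4e-05. Swamee-Jain: f = 0.25/(log₁₀[9.4e-05/3.7 + 5.74/2.369e+04^0.9])² = 0.25/(log₁₀[2.54e-05 + 0.000663])² = 0.25/(-3.162)² = 0.02501.
Darcy-Weisbach: ΔP = f(L/D)(ρV²/2) = 0.02501·(2.37/0.05)·(791·0.605²/2) = 0.02501·47.4·144.8 = 171.6 Pa.
Q = V·A = 0.605·0.001963 = 0.001188 m³/s.
Pumping power P = QΔP = 0.001188·171.6 = 0.2038 W = 0.204 W.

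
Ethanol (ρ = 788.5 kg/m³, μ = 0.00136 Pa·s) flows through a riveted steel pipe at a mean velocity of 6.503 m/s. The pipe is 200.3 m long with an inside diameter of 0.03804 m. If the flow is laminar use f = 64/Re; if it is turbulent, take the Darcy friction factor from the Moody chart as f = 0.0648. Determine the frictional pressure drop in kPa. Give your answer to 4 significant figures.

Reynolds number Re = ρVD/μ = 788.5 · 6.503 · 0.03804 / 0.00136 = 1.434e+05.
Re > 4000 → turbulent; use the Moody-chart value f = 0.0648.
Darcy-Weisbach: ΔP = f(L/D)(ρV²/2) = 0.0648·(200.3/0.03804)·(788.5·6.503²/2) = 0.0648·5266·1.667e+04 = 5.689e+06 Pa.
ΔP = 5.689e+06 Pa = 5689 kPa.

ΔP ≈ 5689 kPa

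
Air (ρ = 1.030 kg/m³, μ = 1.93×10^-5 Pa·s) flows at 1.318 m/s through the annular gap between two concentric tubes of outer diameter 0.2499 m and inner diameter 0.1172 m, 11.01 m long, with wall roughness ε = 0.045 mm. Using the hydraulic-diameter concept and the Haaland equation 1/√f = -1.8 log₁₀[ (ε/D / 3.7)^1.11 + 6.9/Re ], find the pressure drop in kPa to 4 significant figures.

Hydraulic diameter D_h = 4A/P = D_o - D_i = 0.2499 - 0.1172 = 0.1327 m.
Re = ρVD_h/μ = 1.03·1.318·0.1327/1.93e-05 = 9334.
ε/D_h = 4.5e-05/0.1327 = 0.000339; Haaland gives 1/√f = -1.8 log₁₀[3.3e-05+0.000739] = 5.602, so f = 0.03186.
ΔP = f(L/D_h)(ρV²/2) = 0.03186·11.01/0.1327·0.8946 = 2.365 Pa.
ΔP = 0.002365 kPa.

ΔP ≈ 0.002365 kPa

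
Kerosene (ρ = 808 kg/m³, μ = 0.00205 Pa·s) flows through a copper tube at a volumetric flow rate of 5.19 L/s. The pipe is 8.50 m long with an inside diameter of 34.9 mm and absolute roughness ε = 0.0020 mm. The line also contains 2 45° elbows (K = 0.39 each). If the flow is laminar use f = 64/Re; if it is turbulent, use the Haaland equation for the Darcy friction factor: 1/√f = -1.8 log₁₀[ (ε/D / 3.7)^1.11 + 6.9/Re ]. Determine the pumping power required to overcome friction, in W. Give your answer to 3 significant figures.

P ≈ 336 W

Q = 5.19 L/s = 5.19/1000 = 0.00519 m³/s.
Cross-sectional area A = πD²/4 = π(0.0349)²/4 = 0.0009566 m²; mean velocity V = Q/A = 0.00519/0.0009566 = 5.425 m/s.
Reynolds number Re = ρVD/μ = 808 · 5.425 · 0.0349 / 0.00205 = 7.463e+04.
Re > 4000 → turbulent. Relative roughness ε/D = 2e-06/0.0349 = 5.73e-05. Haaland: 1/√f = -1.8 log₁₀[(5.73e-05/3.7)^1.11 + 6.9/7.463e+04] = -1.8 log₁₀[4.58e-06 + 9.25e-05] = 7.224, so f = 0.01916.
Total minor-loss coefficient ΣK = 2·0.39 = 0.78.
ΔP = [f·L/D + ΣK]·(ρV²/2) = [0.01916·8.5/0.0349 + 0.78]·(808·5.425²/2) = [4.668 + 0.78]·1.189e+04 = 6.478e+04 Pa.
Pumping power P = QΔP = 0.00519·6.478e+04 = 336.2 W = 336 W.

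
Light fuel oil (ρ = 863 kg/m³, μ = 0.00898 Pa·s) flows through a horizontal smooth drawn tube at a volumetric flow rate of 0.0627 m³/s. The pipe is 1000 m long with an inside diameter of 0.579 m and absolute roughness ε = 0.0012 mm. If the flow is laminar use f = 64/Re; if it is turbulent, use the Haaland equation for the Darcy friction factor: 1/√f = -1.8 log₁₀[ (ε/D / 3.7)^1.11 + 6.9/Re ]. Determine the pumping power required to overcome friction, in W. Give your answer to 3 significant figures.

Cross-sectional area A = πD²/4 = π(0.579)²/4 = 0.2633 m²; mean velocity V = Q/A = 0.0627/0.2633 = 0.2381 m/s.
Reynolds number Re = ρVD/μ = 863 · 0.2381 · 0.579 / 0.00898 = 1.325e+04.
Re > 4000 → turbulent. Relative roughness ε/D = 1.2e-06/0.579 = 2.07e-06. Haaland: 1/√f = -1.8 log₁₀[(2.07e-06/3.7)^1.11 + 6.9/1.325e+04] = -1.8 log₁₀[1.15e-07 + 0.000521] = 5.91, so f = 0.02863.
Darcy-Weisbach: ΔP = f(L/D)(ρV²/2) = 0.02863·(1000/0.579)·(863·0.2381²/2) = 0.02863·1727·24.47 = 1210 Pa.
Pumping power P = QΔP = 0.0627·1210 = 75.87 W = 75.9 W.

P ≈ 75.9 W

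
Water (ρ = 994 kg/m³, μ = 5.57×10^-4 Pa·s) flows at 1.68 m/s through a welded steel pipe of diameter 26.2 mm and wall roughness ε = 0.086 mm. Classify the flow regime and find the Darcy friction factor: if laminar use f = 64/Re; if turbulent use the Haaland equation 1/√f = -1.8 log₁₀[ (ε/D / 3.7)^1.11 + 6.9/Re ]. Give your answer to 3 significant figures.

Re = ρVD/μ = 994·1.68·0.0262/0.000557 = 7.855e+04.
Re > 4000 → turbulent. ε/D = 8.6e-05/0.0262 = 0.00328; Haaland: 1/√f = -1.8 log₁₀[0.00041 + 8.78e-05] = 5.946, so f = 0.02828.

f ≈ 0.0283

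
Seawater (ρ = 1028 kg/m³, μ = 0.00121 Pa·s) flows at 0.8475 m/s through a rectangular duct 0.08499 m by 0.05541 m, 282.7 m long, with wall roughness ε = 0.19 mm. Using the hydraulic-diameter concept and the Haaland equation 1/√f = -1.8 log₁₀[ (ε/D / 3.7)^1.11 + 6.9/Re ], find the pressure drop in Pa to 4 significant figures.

ΔP ≈ 43850 Pa

Hydraulic diameter D_h = 4A/P = 4·(0.08499·0.05541)/(2·(0.08499+0.05541)) = 0.01884/0.2808 = 0.06708 m.
Re = ρVD_h/μ = 1028·0.8475·0.06708/0.00121 = 4.83e+04.
ε/D_h = 0.00019/0.06708 = 0.00283; Haaland gives 1/√f = -1.8 log₁₀[0.000348+0.000143] = 5.957, so f = 0.02818.
ΔP = f(L/D_h)(ρV²/2) = 0.02818·282.7/0.06708·369.2 = 4.385e+04 Pa.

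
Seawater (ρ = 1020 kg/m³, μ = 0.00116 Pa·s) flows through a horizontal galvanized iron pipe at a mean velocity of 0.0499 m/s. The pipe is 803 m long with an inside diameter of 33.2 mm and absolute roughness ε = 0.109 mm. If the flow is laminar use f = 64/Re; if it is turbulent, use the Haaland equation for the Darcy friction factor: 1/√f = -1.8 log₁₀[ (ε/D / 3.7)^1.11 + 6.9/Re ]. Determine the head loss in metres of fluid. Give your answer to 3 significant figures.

Reynolds number Re = ρVD/μ = 1020 · 0.0499 · 0.0332 / 0.00116 = 1457.
Re < 2300 → laminar flow, so f = 64/Re = 64/1457 = 0.04393 (the turbulent correlation is not needed).
Darcy-Weisbach: ΔP = f(L/D)(ρV²/2) = 0.04393·(803/0.0332)·(1020·0.0499²/2) = 0.04393·2.419e+04·1.27 = 1349 Pa.
Head loss h_f = ΔP/(ρg) = 1349/(1020·9.81) = 0.135 m.

h_f ≈ 0.135 m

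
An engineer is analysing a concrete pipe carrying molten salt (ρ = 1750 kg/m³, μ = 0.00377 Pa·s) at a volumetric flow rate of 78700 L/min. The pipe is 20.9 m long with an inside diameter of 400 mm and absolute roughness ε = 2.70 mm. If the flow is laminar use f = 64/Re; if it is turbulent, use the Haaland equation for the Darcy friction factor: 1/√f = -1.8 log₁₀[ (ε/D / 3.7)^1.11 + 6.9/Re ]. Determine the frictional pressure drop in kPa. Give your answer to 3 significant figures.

Q = 78700 L/min = 78700/60000 = 1.312 m³/s.
Cross-sectional area A = πD²/4 = π(0.4)²/4 = 0.1257 m²; mean velocity V = Q/A = 1.312/0.1257 = 10.44 m/s.
Reynolds number Re = ρVD/μ = 1750 · 10.44 · 0.4 / 0.00377 = 1.938e+06.
Re > 4000 → turbulent. Relative roughness ε/D = 0.0027/0.4 = 0.00675. Haaland: 1/√f = -1.8 log₁₀[(0.00675/3.7)^1.11 + 6.9/1.938e+06] = -1.8 log₁₀[0.000912 + 3.56e-06] = 5.469, so f = 0.03343.
Darcy-Weisbach: ΔP = f(L/D)(ρV²/2) = 0.03343·(20.9/0.4)·(1750·10.44²/2) = 0.03343·52.25·9.533e+04 = 1.665e+05 Pa.
ΔP = 1.665e+05 Pa = 167 kPa.

ΔP ≈ 167 kPa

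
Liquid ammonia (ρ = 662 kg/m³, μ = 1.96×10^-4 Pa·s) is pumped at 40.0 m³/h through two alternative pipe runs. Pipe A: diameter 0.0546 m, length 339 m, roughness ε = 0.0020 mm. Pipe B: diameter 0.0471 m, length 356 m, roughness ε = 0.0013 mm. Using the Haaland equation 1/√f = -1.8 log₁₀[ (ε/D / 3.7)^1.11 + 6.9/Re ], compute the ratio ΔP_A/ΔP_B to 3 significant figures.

ΔP_A/ΔP_B ≈ 0.470

Pipe A: V = Q/A = 0.01111/0.002341 = 4.746 m/s; Re = 8.751e+05; ε/D = 3.66e-05; Haaland → f = 0.01249; ΔP_A = f(L/D)(ρV²/2) = 5.779e+05 Pa.
Pipe B: V = Q/A = 0.01111/0.001742 = 6.377 m/s; Re = 1.014e+06; ε/D = 2.76e-05; Haaland → f = 0.01208; ΔP_B = f(L/D)(ρV²/2) = 1.23e+06 Pa.
ΔP_A/ΔP_B = 5.779e+05/1.23e+06 = 0.470.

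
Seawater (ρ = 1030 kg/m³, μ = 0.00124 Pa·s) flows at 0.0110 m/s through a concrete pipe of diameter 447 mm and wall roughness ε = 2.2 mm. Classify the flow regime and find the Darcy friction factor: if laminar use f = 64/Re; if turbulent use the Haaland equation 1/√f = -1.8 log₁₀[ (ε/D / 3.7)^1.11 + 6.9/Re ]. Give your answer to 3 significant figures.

f ≈ 0.0445

Re = ρVD/μ = 1030·0.011·0.447/0.00124 = 4084.
Re > 4000 → turbulent. ε/D = 0.0022/0.447 = 0.00492; Haaland: 1/√f = -1.8 log₁₀[0.000642 + 0.00169] = 4.738, so f = 0.04454.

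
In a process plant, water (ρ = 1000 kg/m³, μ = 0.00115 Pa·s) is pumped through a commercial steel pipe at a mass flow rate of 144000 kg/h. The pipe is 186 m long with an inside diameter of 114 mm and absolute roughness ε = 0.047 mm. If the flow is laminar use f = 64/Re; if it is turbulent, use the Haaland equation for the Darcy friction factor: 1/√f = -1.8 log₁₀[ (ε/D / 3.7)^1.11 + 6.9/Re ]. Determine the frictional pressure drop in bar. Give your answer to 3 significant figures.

ΔP ≈ 2.16 bar

ṁ = 144000 kg/h = 144000/3600 = 40 kg/s.
A = πD²/4 = π(0.114)²/4 = 0.01021 m²; mean velocity V = ṁ/(ρA) = 40/(1000 · 0.01021) = 3.919 m/s.
Reynolds number Re = ρVD/μ = 1000 · 3.919 · 0.114 / 0.00115 = 3.885e+05.
Re > 4000 → turbulent. Relative roughness ε/D = 4.7e-05/0.114 = 0.000412. Haaland: 1/√f = -1.8 log₁₀[(0.000412/3.7)^1.11 + 6.9/3.885e+05] = -1.8 log₁₀[4.09e-05 + 1.78e-05] = 7.616, so f = 0.01724.
Darcy-Weisbach: ΔP = f(L/D)(ρV²/2) = 0.01724·(186/0.114)·(1000·3.919²/2) = 0.01724·1632·7679 = 2.16e+05 Pa.
ΔP = 2.16e+05 Pa = 2.16 bar.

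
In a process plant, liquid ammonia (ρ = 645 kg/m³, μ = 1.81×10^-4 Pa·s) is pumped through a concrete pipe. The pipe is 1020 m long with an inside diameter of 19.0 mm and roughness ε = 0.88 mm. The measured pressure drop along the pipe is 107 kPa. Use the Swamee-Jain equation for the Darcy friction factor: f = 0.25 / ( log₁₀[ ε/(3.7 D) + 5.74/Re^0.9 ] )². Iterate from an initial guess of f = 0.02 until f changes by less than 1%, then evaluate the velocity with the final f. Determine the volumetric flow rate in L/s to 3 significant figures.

Q ≈ 0.0836 L/s

Rearranging Darcy-Weisbach: V = √(2·ΔP·D/(f·L·ρ)). With ε/D = 0.00088/0.019 = 0.0463, iterate starting from f = 0.02:
  f = 0.02 → V = √(2·1.07e+05·0.019/(0.02·1020·645)) = 0.5559 m/s; Re = ρVD/μ = 3.764e+04; f → 0.07017
  f = 0.07017 → V = 0.2968 m/s; Re = 2.009e+04; f → 0.07099
  f = 0.07099 → V = 0.2951 m/s; Re = 1.998e+04; f → 0.071
Converged (Δf/f < 1%). With the final f = 0.071: V = √(2·1.07e+05·0.019/(0.071·1020·645)) = 0.295 m/s.
Q = V·A = 0.295·(π/4·0.019²) = 8.365e-05 m³/s = 0.0836 L/s.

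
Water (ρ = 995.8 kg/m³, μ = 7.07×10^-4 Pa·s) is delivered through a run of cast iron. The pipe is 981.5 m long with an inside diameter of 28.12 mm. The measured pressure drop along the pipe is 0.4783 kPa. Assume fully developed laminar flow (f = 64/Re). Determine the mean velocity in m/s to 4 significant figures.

V ≈ 0.01703 m/s

For laminar flow, f = 64/Re with Re = ρVD/μ, so Darcy-Weisbach reduces to ΔP = 32μLV/D². Solving for V: V = ΔP·D²/(32μL) = 478.3·(0.02812)²/(32·0.000707·981.5) = 0.01703 m/s.
Check: Re = ρVD/μ = 995.8·0.01703·0.02812/0.000707 = 674.6 < 2300, so the laminar assumption holds.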